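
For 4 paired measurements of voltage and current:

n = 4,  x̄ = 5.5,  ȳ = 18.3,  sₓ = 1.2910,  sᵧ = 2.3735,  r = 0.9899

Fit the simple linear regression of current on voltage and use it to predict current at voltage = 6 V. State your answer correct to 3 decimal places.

b = r · sᵧ/sₓ = 0.9899 · 2.3735/1.291 = 1.819928
a = ȳ − b·x̄ = 18.3 − 1.819928·5.5 = 8.290393
ŷ(6) = a + b·6 = 8.290393 + 1.819928·6 = 19.209964

19.210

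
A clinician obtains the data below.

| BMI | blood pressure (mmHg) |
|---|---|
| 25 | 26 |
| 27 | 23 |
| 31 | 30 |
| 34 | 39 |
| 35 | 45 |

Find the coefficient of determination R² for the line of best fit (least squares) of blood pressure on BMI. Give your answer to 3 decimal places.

n = 5, Σx = 152, Σy = 163, Σxy = 5102, Σx² = 4696, Σy² = 5651
Sxx = Σx² − (Σx)²/n = 4696 − 4620.8 = 75.2
Sxy = Σxy − (Σx)(Σy)/n = 5102 − 4955.2 = 146.8
Syy = Σy² − (Σy)²/n = 5651 − 5313.8 = 337.2
R² = Sxy²/(Sxx·Syy) = (146.8)²/(75.2·337.2) = 0.849859

0.850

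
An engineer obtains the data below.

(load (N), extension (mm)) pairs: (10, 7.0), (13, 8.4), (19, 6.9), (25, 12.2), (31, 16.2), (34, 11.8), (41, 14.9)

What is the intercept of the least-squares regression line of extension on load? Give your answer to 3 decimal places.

4.168

n = 7, Σx = 173, Σy = 77.4, Σxy = 2129.6, Σx² = 5053
Sxx = Σx² − (Σx)²/n = 5053 − 4275.571429 = 777.428571
Sxy = Σxy − (Σx)(Σy)/n = 2129.6 − 1912.885714 = 216.714286
b = Sxy/Sxx = 216.714286/777.428571 = 0.278758
a = ȳ − b·x̄ = 11.057143 − 0.278758·24.714286 = 4.167843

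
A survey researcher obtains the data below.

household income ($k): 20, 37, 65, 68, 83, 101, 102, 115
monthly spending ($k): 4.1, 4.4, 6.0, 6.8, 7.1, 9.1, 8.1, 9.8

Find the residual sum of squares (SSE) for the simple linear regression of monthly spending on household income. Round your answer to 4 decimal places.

n = 8, Σx = 591, Σy = 55.4, Σxy = 4558.8, Σx² = 51337, Σy² = 413.28
Sxx = Σx² − (Σx)²/n = 51337 − 43660.125 = 7676.875
Sxy = Σxy − (Σx)(Σy)/n = 4558.8 − 4092.675 = 466.125
Syy = Σy² − (Σy)²/n = 413.28 − 383.645 = 29.635
b = Sxy/Sxx = 466.125/7676.875 = 0.060718
SSE = Syy − b·Sxy = 29.635 − 0.060718·466.125 = 1.332792

1.3328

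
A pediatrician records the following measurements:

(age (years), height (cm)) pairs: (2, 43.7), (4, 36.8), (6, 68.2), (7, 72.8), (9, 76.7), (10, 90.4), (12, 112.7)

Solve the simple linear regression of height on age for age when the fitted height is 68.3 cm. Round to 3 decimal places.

6.678

n = 7, Σx = 50, Σy = 501.3, Σxy = 4100.1, Σx² = 430
Sxx = Σx² − (Σx)²/n = 430 − 357.142857 = 72.857143
Sxy = Σxy − (Σx)(Σy)/n = 4100.1 − 3580.714286 = 519.385714
b = Sxy/Sxx = 519.385714/72.857143 = 7.128824
a = ȳ − b·x̄ = 71.614286 − 7.128824·7.142857 = 20.694118
Set a + b·x = 68.3: x = (68.3 − 20.694118) / 7.128824 = 6.677944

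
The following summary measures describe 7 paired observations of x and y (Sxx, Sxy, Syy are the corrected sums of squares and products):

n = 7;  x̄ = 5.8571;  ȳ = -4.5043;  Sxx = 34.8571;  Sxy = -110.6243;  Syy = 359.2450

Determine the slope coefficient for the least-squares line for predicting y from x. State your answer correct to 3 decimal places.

-3.174

b = Sxy/Sxx = -110.6243/34.8571 = -3.173652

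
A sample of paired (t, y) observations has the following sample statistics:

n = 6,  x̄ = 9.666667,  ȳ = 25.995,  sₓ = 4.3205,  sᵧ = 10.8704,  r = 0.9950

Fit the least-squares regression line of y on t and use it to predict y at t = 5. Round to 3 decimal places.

14.312

b = r · sᵧ/sₓ = 0.995 · 10.8704/4.3205 = 2.503425
a = ȳ − b·x̄ = 25.995 − 2.503425·9.666667 = 1.795224
ŷ(5) = a + b·5 = 1.795224 + 2.503425·5 = 14.312349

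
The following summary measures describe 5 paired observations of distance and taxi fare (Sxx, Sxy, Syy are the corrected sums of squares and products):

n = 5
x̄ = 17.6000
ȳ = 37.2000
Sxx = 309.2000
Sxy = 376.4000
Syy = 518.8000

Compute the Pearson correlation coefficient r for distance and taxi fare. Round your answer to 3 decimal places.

0.940

r = Sxy/√(Sxx·Syy) = 376.4/√(160412.96) = 376.4/400.515867 = 0.939788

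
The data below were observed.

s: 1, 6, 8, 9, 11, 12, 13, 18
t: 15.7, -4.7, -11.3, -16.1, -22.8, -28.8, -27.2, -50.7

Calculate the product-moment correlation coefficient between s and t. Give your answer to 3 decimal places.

n = 8, Σx = 78, Σy = -145.9, Σxy = -2110.4, Σx² = 940, Σy² = 5315.09
Sxx = Σx² − (Σx)²/n = 940 − 760.5 = 179.5
Sxy = Σxy − (Σx)(Σy)/n = -2110.4 − (-1422.525) = -687.875
Syy = Σy² − (Σy)²/n = 5315.09 − 2660.85125 = 2654.23875
r = Sxy/√(Sxx·Syy) = -687.875/√(476435.855625) = -687.875/690.243331 = -0.996569

-0.997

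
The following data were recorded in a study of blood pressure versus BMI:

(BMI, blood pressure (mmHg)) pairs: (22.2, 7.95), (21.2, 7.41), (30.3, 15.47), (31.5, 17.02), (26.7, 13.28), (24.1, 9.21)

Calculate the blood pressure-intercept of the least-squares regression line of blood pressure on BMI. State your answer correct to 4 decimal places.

-13.0763

n = 6, Σx = 156, Σy = 70.34, Σxy = 1914.99, Σx² = 4146.32
Sxx = Σx² − (Σx)²/n = 4146.32 − 4056 = 90.32
Sxy = Σxy − (Σx)(Σy)/n = 1914.99 − 1828.84 = 86.15
b = Sxy/Sxx = 86.15/90.32 = 0.953831
a = ȳ − b·x̄ = 11.723333 − 0.953831·26 = -13.076268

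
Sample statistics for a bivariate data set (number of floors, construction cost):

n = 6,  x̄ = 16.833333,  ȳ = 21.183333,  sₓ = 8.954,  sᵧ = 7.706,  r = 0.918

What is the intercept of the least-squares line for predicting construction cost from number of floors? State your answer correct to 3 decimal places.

7.884

b = r · sᵧ/sₓ = 0.918 · 7.706/8.954 = 0.790050
a = ȳ − b·x̄ = 21.183333 − 0.790050·16.833333 = 7.884158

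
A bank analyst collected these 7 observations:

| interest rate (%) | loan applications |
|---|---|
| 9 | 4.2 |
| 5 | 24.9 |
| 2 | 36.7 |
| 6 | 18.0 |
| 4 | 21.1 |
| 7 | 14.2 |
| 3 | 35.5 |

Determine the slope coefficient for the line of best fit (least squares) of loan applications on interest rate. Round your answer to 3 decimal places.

n = 7, Σx = 36, Σy = 154.6, Σxy = 634, Σx² = 220
Sxx = Σx² − (Σx)²/n = 220 − 185.142857 = 34.857143
Sxy = Σxy − (Σx)(Σy)/n = 634 − 795.085714 = -161.085714
b = Sxy/Sxx = -161.085714/34.857143 = -4.621311

-4.621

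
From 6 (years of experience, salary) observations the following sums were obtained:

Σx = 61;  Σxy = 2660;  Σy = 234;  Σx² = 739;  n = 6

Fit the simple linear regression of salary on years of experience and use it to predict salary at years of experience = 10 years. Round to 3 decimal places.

Sxx = Σx² − (Σx)²/n = 739 − 620.166667 = 118.833333
Sxy = Σxy − (Σx)(Σy)/n = 2660 − 2379 = 281
b = Sxy/Sxx = 281/118.833333 = 2.364656
a = ȳ − b·x̄ = 39 − 2.364656·10.166667 = 14.959327
ŷ(10) = a + b·10 = 14.959327 + 2.364656·10 = 38.605891

38.606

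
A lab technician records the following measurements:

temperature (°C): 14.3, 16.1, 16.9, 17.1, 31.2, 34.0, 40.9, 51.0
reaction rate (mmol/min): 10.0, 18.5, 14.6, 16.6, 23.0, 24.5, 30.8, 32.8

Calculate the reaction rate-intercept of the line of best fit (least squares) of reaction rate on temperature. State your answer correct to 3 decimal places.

n = 8, Σx = 221.5, Σy = 170.8, Σxy = 5454.57, Σx² = 7444.97
Sxx = Σx² − (Σx)²/n = 7444.97 − 6132.78125 = 1312.18875
Sxy = Σxy − (Σx)(Σy)/n = 5454.57 − 4729.025 = 725.545
b = Sxy/Sxx = 725.545/1312.18875 = 0.552927
a = ȳ − b·x̄ = 21.35 − 0.552927·27.6875 = 6.040825

6.041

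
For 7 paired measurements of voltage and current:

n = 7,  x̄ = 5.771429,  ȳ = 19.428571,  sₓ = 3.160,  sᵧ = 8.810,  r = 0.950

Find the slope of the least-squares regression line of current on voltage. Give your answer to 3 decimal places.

2.649

b = r · sᵧ/sₓ = 0.95 · 8.81/3.16 = 2.648576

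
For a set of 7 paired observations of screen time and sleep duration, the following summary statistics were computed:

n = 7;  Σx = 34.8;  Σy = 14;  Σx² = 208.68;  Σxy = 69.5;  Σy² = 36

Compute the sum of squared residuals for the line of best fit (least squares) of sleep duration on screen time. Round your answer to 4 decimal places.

Sxx = Σx² − (Σx)²/n = 208.68 − 173.005714 = 35.674286
Sxy = Σxy − (Σx)(Σy)/n = 69.5 − 69.6 = -0.1
Syy = Σy² − (Σy)²/n = 36 − 28 = 8
b = Sxy/Sxx = -0.1/35.674286 = -0.002803
SSE = Syy − b·Sxy = 8 − (-0.002803)·(-0.1) = 7.999720

7.9997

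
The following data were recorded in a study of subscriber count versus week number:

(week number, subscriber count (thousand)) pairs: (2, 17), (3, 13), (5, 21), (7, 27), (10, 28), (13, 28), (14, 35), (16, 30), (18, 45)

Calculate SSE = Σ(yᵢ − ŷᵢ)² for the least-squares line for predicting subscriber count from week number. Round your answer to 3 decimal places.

n = 9, Σx = 88, Σy = 244, Σxy = 2791, Σx² = 1132, Σy² = 7346
Sxx = Σx² − (Σx)²/n = 1132 − 860.444444 = 271.555556
Sxy = Σxy − (Σx)(Σy)/n = 2791 − 2385.777778 = 405.222222
Syy = Σy² − (Σy)²/n = 7346 − 6615.111111 = 730.888889
b = Sxy/Sxx = 405.222222/271.555556 = 1.492226
SSE = Syy − b·Sxy = 730.888889 − 1.492226·405.222222 = 126.205810

126.206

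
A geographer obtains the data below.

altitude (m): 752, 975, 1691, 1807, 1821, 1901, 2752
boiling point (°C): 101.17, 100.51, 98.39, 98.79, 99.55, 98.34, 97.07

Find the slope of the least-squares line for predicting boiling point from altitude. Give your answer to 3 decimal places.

-0.002

n = 7, Σx = 11699, Σy = 693.82, Σxy = 1154329.64, Σx² = 22144205
Sxx = Σx² − (Σx)²/n = 22144205 − 19552371.571429 = 2591833.428571
Sxy = Σxy − (Σx)(Σy)/n = 1154329.64 − 1159571.454286 = -5241.814286
b = Sxy/Sxx = -5241.814286/2591833.428571 = -0.002022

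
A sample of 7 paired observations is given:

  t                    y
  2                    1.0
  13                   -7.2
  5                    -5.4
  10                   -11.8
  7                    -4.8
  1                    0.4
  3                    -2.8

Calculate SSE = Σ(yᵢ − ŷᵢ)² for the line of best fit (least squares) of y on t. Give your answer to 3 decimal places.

n = 7, Σx = 41, Σy = -30.6, Σxy = -278.2, Σx² = 357, Σy² = 252.28
Sxx = Σx² − (Σx)²/n = 357 − 240.142857 = 116.857143
Sxy = Σxy − (Σx)(Σy)/n = -278.2 − (-179.228571) = -98.971429
Syy = Σy² − (Σy)²/n = 252.28 − 133.765714 = 118.514286
b = Sxy/Sxx = -98.971429/116.857143 = -0.846944
SSE = Syy − b·Sxy = 118.514286 − (-0.846944)·(-98.971429) = 34.691051

34.691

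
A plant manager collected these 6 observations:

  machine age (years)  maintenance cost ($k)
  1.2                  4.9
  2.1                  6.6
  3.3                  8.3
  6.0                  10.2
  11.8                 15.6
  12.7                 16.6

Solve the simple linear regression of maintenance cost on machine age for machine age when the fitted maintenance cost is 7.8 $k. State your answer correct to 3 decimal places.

n = 6, Σx = 37.1, Σy = 62.2, Σxy = 503.23, Σx² = 353.27
Sxx = Σx² − (Σx)²/n = 353.27 − 229.401667 = 123.868333
Sxy = Σxy − (Σx)(Σy)/n = 503.23 − 384.603333 = 118.626667
b = Sxy/Sxx = 118.626667/123.868333 = 0.957684
a = ȳ − b·x̄ = 10.366667 − 0.957684·6.183333 = 4.444990
Set a + b·x = 7.8: x = (7.8 − 4.444990) / 0.957684 = 3.503255

3.503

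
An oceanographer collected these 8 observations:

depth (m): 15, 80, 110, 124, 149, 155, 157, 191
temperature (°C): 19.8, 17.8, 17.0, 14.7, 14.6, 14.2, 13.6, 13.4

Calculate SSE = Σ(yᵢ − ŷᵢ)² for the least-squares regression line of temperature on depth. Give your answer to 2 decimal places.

n = 8, Σx = 981, Σy = 125.1, Σxy = 14484.8, Σx² = 141457, Σy² = 1993.29
Sxx = Σx² − (Σx)²/n = 141457 − 120295.125 = 21161.875
Sxy = Σxy − (Σx)(Σy)/n = 14484.8 − 15340.3875 = -855.5875
Syy = Σy² − (Σy)²/n = 1993.29 − 1956.25125 = 37.03875
b = Sxy/Sxx = -855.5875/21161.875 = -0.040431
SSE = Syy − b·Sxy = 37.03875 − (-0.040431)·(-855.5875) = 2.446826

2.45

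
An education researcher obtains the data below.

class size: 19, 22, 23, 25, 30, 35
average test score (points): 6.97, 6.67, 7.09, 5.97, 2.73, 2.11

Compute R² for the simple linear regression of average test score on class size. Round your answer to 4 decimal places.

n = 6, Σx = 154, Σy = 31.54, Σxy = 747.24, Σx² = 4124, Σy² = 190.8838
Sxx = Σx² − (Σx)²/n = 4124 − 3952.666667 = 171.333333
Sxy = Σxy − (Σx)(Σy)/n = 747.24 − 809.526667 = -62.286667
Syy = Σy² − (Σy)²/n = 190.8838 − 165.795267 = 25.088533
R² = Sxy²/(Sxx·Syy) = (-62.286667)²/(171.333333·25.088533) = 0.902554

0.9026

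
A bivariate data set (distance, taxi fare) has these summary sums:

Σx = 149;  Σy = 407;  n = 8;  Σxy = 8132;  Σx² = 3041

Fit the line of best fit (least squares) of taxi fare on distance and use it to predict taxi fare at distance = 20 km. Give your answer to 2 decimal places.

Sxx = Σx² − (Σx)²/n = 3041 − 2775.125 = 265.875
Sxy = Σxy − (Σx)(Σy)/n = 8132 − 7580.375 = 551.625
b = Sxy/Sxx = 551.625/265.875 = 2.074753
a = ȳ − b·x̄ = 50.875 − 2.074753·18.625 = 12.232722
ŷ(20) = a + b·20 = 12.232722 + 2.074753·20 = 53.727786

53.73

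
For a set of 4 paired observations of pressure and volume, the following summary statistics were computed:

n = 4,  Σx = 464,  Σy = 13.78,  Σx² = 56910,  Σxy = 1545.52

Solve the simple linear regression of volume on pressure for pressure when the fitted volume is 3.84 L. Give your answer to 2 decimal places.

92.98

Sxx = Σx² − (Σx)²/n = 56910 − 53824 = 3086
Sxy = Σxy − (Σx)(Σy)/n = 1545.52 − 1598.48 = -52.96
b = Sxy/Sxx = -52.96/3086 = -0.017161
a = ȳ − b·x̄ = 3.445 − (-0.017161)·116 = 5.435719
Set a + b·x = 3.84: x = (3.84 − 5.435719) / (-0.017161) = 92.983195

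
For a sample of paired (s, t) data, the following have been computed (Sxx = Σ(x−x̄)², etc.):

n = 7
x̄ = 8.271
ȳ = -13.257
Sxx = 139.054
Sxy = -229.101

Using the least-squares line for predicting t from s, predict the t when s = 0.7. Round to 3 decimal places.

-0.783

b = Sxy/Sxx = -229.101/139.054 = -1.647569
a = ȳ − b·x̄ = -13.257 − (-1.647569)·8.271 = 0.370040
ŷ(0.7) = a + b·0.7 = 0.370040 + (-1.647569)·0.7 = -0.783258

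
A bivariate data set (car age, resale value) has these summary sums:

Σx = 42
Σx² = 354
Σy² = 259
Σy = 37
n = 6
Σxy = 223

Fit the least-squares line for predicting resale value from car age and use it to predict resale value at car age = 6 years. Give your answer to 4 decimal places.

Sxx = Σx² − (Σx)²/n = 354 − 294 = 60
Sxy = Σxy − (Σx)(Σy)/n = 223 − 259 = -36
b = Sxy/Sxx = -36/60 = -0.6
a = ȳ − b·x̄ = 6.166667 − (-0.6)·7 = 10.366667
ŷ(6) = a + b·6 = 10.366667 + (-0.6)·6 = 6.766667

6.7667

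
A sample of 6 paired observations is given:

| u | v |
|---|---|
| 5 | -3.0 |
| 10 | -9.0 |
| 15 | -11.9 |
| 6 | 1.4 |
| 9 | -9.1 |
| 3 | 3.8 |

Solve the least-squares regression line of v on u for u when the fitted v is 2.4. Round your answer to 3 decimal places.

n = 6, Σx = 48, Σy = -27.8, Σxy = -345.6, Σx² = 476
Sxx = Σx² − (Σx)²/n = 476 − 384 = 92
Sxy = Σxy − (Σx)(Σy)/n = -345.6 − (-222.4) = -123.2
b = Sxy/Sxx = -123.2/92 = -1.339130
a = ȳ − b·x̄ = -4.633333 − (-1.339130)·8 = 6.079710
Set a + b·x = 2.4: x = (2.4 − 6.079710) / (-1.339130) = 2.747835

2.748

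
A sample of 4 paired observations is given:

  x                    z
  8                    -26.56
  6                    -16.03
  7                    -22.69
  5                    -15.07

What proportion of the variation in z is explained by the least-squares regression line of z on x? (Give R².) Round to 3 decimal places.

n = 4, Σx = 26, Σy = -80.35, Σxy = -542.84, Σx² = 174, Σy² = 1704.3355
Sxx = Σx² − (Σx)²/n = 174 − 169 = 5
Sxy = Σxy − (Σx)(Σy)/n = -542.84 − (-522.275) = -20.565
Syy = Σy² − (Σy)²/n = 1704.3355 − 1614.030625 = 90.304875
R² = Sxy²/(Sxx·Syy) = (-20.565)²/(5·90.304875) = 0.936648

0.937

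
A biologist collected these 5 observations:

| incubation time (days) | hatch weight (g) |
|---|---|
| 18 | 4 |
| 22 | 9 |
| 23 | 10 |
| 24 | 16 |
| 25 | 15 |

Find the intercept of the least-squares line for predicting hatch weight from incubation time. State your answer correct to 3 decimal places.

-27.096

n = 5, Σx = 112, Σy = 54, Σxy = 1259, Σx² = 2538
Sxx = Σx² − (Σx)²/n = 2538 − 2508.8 = 29.2
Sxy = Σxy − (Σx)(Σy)/n = 1259 − 1209.6 = 49.4
b = Sxy/Sxx = 49.4/29.2 = 1.691781
a = ȳ − b·x̄ = 10.8 − 1.691781·22.4 = -27.095890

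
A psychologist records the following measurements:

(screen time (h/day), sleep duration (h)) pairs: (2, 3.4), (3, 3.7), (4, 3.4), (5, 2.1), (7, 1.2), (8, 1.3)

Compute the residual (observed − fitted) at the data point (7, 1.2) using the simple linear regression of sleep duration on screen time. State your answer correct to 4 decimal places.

n = 6, Σx = 29, Σy = 15.1, Σxy = 60.8, Σx² = 167
Sxx = Σx² − (Σx)²/n = 167 − 140.166667 = 26.833333
Sxy = Σxy − (Σx)(Σy)/n = 60.8 − 72.983333 = -12.183333
b = Sxy/Sxx = -12.183333/26.833333 = -0.454037
a = ȳ − b·x̄ = 2.516667 − (-0.454037)·4.833333 = 4.711180
ŷ(7) = 4.711180 + (-0.454037)·7 = 1.532919
residual = y − ŷ = 1.2 − 1.532919 = -0.332919

-0.3329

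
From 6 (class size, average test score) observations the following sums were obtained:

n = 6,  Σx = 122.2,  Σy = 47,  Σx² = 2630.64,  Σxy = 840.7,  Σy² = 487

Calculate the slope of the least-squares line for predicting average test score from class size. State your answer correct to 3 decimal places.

Sxx = Σx² − (Σx)²/n = 2630.64 − 2488.806667 = 141.833333
Sxy = Σxy − (Σx)(Σy)/n = 840.7 − 957.233333 = -116.533333
b = Sxy/Sxx = -116.533333/141.833333 = -0.821622

-0.822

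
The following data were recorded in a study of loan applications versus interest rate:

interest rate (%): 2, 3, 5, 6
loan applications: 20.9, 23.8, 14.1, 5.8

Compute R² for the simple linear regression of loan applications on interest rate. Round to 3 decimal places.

n = 4, Σx = 16, Σy = 64.6, Σxy = 218.5, Σx² = 74, Σy² = 1235.7
Sxx = Σx² − (Σx)²/n = 74 − 64 = 10
Sxy = Σxy − (Σx)(Σy)/n = 218.5 − 258.4 = -39.9
Syy = Σy² − (Σy)²/n = 1235.7 − 1043.29 = 192.41
R² = Sxy²/(Sxx·Syy) = (-39.9)²/(10·192.41) = 0.827405

0.827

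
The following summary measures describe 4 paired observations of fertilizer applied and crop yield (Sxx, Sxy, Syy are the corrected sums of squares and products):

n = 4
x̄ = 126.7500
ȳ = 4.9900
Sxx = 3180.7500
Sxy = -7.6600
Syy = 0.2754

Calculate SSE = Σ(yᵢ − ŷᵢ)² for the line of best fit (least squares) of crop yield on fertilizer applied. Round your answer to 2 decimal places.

b = Sxy/Sxx = -7.66/3180.75 = -0.002408
SSE = Syy − b·Sxy = 0.2754 − (-0.002408)·(-7.66) = 0.256953

0.26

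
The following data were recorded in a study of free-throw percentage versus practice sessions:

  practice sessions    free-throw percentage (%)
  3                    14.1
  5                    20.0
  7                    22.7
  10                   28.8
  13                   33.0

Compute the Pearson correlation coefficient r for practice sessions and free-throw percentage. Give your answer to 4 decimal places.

0.9924

n = 5, Σx = 38, Σy = 118.6, Σxy = 1018.2, Σx² = 352, Σy² = 3032.54
Sxx = Σx² − (Σx)²/n = 352 − 288.8 = 63.2
Sxy = Σxy − (Σx)(Σy)/n = 1018.2 − 901.36 = 116.84
Syy = Σy² − (Σy)²/n = 3032.54 − 2813.192 = 219.348
r = Sxy/√(Sxx·Syy) = 116.84/√(13862.7936) = 116.84/117.740365 = 0.992353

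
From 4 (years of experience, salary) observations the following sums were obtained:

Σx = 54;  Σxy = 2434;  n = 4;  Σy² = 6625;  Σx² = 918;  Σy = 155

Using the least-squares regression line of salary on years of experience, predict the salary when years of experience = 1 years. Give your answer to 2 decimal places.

16.16

Sxx = Σx² − (Σx)²/n = 918 − 729 = 189
Sxy = Σxy − (Σx)(Σy)/n = 2434 − 2092.5 = 341.5
b = Sxy/Sxx = 341.5/189 = 1.806878
a = ȳ − b·x̄ = 38.75 − 1.806878·13.5 = 14.357143
ŷ(1) = a + b·1 = 14.357143 + 1.806878·1 = 16.164021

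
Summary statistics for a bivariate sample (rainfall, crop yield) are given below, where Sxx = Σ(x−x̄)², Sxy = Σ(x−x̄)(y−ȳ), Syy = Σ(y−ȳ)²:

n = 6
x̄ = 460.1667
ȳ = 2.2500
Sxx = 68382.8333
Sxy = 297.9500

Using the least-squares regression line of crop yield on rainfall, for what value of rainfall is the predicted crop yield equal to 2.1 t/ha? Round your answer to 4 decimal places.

425.7400

b = Sxy/Sxx = 297.95/68382.8333 = 0.004357
a = ȳ − b·x̄ = 2.25 − 0.004357·460.1667 = 0.245013
Set a + b·x = 2.1: x = (2.1 − 0.245013) / 0.004357 = 425.740034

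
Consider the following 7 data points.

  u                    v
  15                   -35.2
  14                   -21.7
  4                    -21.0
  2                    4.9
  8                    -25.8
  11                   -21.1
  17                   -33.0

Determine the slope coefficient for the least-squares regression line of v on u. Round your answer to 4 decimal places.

-1.8201

n = 7, Σx = 71, Σy = -152.9, Σxy = -1905.5, Σx² = 915
Sxx = Σx² − (Σx)²/n = 915 − 720.142857 = 194.857143
Sxy = Σxy − (Σx)(Σy)/n = -1905.5 − (-1550.842857) = -354.657143
b = Sxy/Sxx = -354.657143/194.857143 = -1.820088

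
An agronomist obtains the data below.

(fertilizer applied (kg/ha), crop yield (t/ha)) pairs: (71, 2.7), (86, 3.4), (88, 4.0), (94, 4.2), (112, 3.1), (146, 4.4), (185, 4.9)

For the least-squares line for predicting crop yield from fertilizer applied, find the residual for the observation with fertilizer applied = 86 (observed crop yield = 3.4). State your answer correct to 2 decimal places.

-0.03

n = 7, Σx = 782, Σy = 26.7, Σxy = 3127, Σx² = 97102
Sxx = Σx² − (Σx)²/n = 97102 − 87360.571429 = 9741.428571
Sxy = Σxy − (Σx)(Σy)/n = 3127 − 2982.771429 = 144.228571
b = Sxy/Sxx = 144.228571/9741.428571 = 0.014806
a = ȳ − b·x̄ = 3.814286 − 0.014806·111.714286 = 2.160279
ŷ(86) = 2.160279 + 0.014806·86 = 3.433568
residual = y − ŷ = 3.4 − 3.433568 = -0.033568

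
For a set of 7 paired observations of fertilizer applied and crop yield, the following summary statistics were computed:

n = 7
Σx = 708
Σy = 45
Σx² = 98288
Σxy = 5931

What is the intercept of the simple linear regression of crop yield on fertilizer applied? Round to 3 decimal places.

Sxx = Σx² − (Σx)²/n = 98288 − 71609.142857 = 26678.857143
Sxy = Σxy − (Σx)(Σy)/n = 5931 − 4551.428571 = 1379.571429
b = Sxy/Sxx = 1379.571429/26678.857143 = 0.051710
a = ȳ − b·x̄ = 6.428571 − 0.051710·101.142857 = 1.198445

1.198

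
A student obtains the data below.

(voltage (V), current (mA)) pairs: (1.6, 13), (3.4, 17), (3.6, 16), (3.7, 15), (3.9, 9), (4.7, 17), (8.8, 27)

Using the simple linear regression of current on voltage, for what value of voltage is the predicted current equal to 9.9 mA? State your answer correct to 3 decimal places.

n = 7, Σx = 29.7, Σy = 114, Σxy = 544.3, Σx² = 155.51
Sxx = Σx² − (Σx)²/n = 155.51 − 126.012857 = 29.497143
Sxy = Σxy − (Σx)(Σy)/n = 544.3 − 483.685714 = 60.614286
b = Sxy/Sxx = 60.614286/29.497143 = 2.054921
a = ȳ − b·x̄ = 16.285714 − 2.054921·4.242857 = 7.566980
Set a + b·x = 9.9: x = (9.9 − 7.566980) / 2.054921 = 1.135333

1.135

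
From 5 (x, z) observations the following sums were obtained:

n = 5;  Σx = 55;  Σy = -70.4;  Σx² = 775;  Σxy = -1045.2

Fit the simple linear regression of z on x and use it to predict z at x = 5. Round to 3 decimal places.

-4.522

Sxx = Σx² − (Σx)²/n = 775 − 605 = 170
Sxy = Σxy − (Σx)(Σy)/n = -1045.2 − (-774.4) = -270.8
b = Sxy/Sxx = -270.8/170 = -1.592941
a = ȳ − b·x̄ = -14.08 − (-1.592941)·11 = 3.442353
ŷ(5) = a + b·5 = 3.442353 + (-1.592941)·5 = -4.522353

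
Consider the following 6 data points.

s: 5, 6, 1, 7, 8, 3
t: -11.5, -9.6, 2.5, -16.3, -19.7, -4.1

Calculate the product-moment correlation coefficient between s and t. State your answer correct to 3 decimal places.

-0.978

n = 6, Σx = 30, Σy = -58.7, Σxy = -396.6, Σx² = 184, Σy² = 901.25
Sxx = Σx² − (Σx)²/n = 184 − 150 = 34
Sxy = Σxy − (Σx)(Σy)/n = -396.6 − (-293.5) = -103.1
Syy = Σy² − (Σy)²/n = 901.25 − 574.281667 = 326.968333
r = Sxy/√(Sxx·Syy) = -103.1/√(11116.923333) = -103.1/105.436822 = -0.977837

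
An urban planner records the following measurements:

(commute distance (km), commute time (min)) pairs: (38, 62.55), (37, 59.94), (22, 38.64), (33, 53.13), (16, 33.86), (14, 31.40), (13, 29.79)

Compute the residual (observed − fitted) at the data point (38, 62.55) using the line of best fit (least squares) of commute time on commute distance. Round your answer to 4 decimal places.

n = 7, Σx = 173, Σy = 309.31, Σxy = 8566.68, Σx² = 5007
Sxx = Σx² − (Σx)²/n = 5007 − 4275.571429 = 731.428571
Sxy = Σxy − (Σx)(Σy)/n = 8566.68 − 7644.375714 = 922.304286
b = Sxy/Sxx = 922.304286/731.428571 = 1.260963
a = ȳ − b·x̄ = 44.187143 − 1.260963·24.714286 = 13.023346
ŷ(38) = 13.023346 + 1.260963·38 = 60.939936
residual = y − ŷ = 62.55 − 60.939936 = 1.610064

1.6101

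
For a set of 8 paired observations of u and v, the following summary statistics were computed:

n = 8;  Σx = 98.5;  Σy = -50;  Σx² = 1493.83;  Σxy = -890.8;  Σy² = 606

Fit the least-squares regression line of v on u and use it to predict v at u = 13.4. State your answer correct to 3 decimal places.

-7.315

Sxx = Σx² − (Σx)²/n = 1493.83 − 1212.78125 = 281.04875
Sxy = Σxy − (Σx)(Σy)/n = -890.8 − (-615.625) = -275.175
b = Sxy/Sxx = -275.175/281.04875 = -0.979101
a = ȳ − b·x̄ = -6.25 − (-0.979101)·12.3125 = 5.805176
ŷ(13.4) = a + b·13.4 = 5.805176 + (-0.979101)·13.4 = -7.314772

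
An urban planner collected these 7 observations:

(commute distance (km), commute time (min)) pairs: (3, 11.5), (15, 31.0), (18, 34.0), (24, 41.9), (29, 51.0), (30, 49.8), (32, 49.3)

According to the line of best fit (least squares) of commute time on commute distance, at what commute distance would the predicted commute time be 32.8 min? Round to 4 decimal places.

n = 7, Σx = 151, Σy = 268.5, Σxy = 6667.7, Σx² = 3899
Sxx = Σx² − (Σx)²/n = 3899 − 3257.285714 = 641.714286
Sxy = Σxy − (Σx)(Σy)/n = 6667.7 − 5791.928571 = 875.771429
b = Sxy/Sxx = 875.771429/641.714286 = 1.364737
a = ȳ − b·x̄ = 38.357143 − 1.364737·21.571429 = 8.917809
Set a + b·x = 32.8: x = (32.8 − 8.917809) / 1.364737 = 17.499478

17.4995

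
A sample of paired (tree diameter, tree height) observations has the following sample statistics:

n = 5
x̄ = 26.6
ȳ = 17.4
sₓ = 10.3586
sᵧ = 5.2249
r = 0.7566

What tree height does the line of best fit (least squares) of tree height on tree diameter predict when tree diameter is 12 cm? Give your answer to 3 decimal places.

11.828

b = r · sᵧ/sₓ = 0.7566 · 5.2249/10.3586 = 0.381631
a = ȳ − b·x̄ = 17.4 − 0.381631·26.6 = 7.248624
ŷ(12) = a + b·12 = 7.248624 + 0.381631·12 = 11.828192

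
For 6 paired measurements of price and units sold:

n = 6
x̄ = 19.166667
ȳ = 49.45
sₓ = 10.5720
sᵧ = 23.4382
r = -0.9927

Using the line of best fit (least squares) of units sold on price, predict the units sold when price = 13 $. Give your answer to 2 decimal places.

63.02

b = r · sᵧ/sₓ = -0.9927 · 23.4382/10.572 = -2.200823
a = ȳ − b·x̄ = 49.45 − (-2.200823)·19.166667 = 91.632442
ŷ(13) = a + b·13 = 91.632442 + (-2.200823)·13 = 63.021743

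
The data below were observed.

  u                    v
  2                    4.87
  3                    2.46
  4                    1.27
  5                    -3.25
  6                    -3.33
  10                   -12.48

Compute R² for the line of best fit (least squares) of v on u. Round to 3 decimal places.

n = 6, Σx = 30, Σy = -10.46, Σxy = -138.83, Σx² = 190, Σy² = 208.7832
Sxx = Σx² − (Σx)²/n = 190 − 150 = 40
Sxy = Σxy − (Σx)(Σy)/n = -138.83 − (-52.3) = -86.53
Syy = Σy² − (Σy)²/n = 208.7832 − 18.235267 = 190.547933
R² = Sxy²/(Sxx·Syy) = (-86.53)²/(40·190.547933) = 0.982357

0.982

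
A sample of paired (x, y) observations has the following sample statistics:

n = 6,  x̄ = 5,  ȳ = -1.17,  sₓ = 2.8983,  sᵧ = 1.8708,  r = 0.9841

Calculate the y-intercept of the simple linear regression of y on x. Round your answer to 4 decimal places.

b = r · sᵧ/sₓ = 0.9841 · 1.8708/2.8983 = 0.635219
a = ȳ − b·x̄ = -1.17 − 0.635219·5 = -4.346093

-4.3461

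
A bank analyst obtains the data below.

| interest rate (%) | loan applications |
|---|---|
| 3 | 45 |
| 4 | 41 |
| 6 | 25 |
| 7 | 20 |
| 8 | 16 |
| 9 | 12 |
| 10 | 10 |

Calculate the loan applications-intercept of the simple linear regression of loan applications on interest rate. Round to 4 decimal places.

59.8551

n = 7, Σx = 47, Σy = 169, Σxy = 925, Σx² = 355
Sxx = Σx² − (Σx)²/n = 355 − 315.571429 = 39.428571
Sxy = Σxy − (Σx)(Σy)/n = 925 − 1134.714286 = -209.714286
b = Sxy/Sxx = -209.714286/39.428571 = -5.318841
a = ȳ − b·x̄ = 24.142857 − (-5.318841)·6.714286 = 59.855072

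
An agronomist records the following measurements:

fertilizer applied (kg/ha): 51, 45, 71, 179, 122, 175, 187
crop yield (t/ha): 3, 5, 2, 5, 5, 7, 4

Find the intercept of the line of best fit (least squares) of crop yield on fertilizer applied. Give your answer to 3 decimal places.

n = 7, Σx = 830, Σy = 31, Σxy = 3998, Σx² = 122186
Sxx = Σx² − (Σx)²/n = 122186 − 98414.285714 = 23771.714286
Sxy = Σxy − (Σx)(Σy)/n = 3998 − 3675.714286 = 322.285714
b = Sxy/Sxx = 322.285714/23771.714286 = 0.013558
a = ȳ − b·x̄ = 4.428571 − 0.013558·118.571429 = 2.821036

2.821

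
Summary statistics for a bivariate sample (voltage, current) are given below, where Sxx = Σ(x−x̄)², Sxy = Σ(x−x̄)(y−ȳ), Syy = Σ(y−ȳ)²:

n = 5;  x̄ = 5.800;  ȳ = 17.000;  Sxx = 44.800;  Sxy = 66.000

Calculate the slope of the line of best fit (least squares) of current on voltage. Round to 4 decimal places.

1.4732

b = Sxy/Sxx = 66/44.8 = 1.473214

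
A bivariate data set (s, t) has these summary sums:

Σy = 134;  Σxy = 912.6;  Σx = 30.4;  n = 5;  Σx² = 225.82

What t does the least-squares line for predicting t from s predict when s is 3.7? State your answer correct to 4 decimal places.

Sxx = Σx² − (Σx)²/n = 225.82 − 184.832 = 40.988
Sxy = Σxy − (Σx)(Σy)/n = 912.6 − 814.72 = 97.88
b = Sxy/Sxx = 97.88/40.988 = 2.388016
a = ȳ − b·x̄ = 26.8 − 2.388016·6.08 = 12.280863
ŷ(3.7) = a + b·3.7 = 12.280863 + 2.388016·3.7 = 21.116522

21.1165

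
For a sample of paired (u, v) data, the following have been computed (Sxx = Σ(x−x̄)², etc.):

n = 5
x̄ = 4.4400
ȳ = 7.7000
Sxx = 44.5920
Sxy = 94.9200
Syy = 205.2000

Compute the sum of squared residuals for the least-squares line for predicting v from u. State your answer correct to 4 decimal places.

3.1502

b = Sxy/Sxx = 94.92/44.592 = 2.128633
SSE = Syy − b·Sxy = 205.2 − 2.128633·94.92 = 3.150161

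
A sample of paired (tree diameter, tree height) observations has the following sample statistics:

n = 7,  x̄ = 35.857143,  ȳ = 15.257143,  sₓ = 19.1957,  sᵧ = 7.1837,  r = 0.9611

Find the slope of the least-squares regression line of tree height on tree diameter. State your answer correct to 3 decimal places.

b = r · sᵧ/sₓ = 0.9611 · 7.1837/19.1957 = 0.359677

0.360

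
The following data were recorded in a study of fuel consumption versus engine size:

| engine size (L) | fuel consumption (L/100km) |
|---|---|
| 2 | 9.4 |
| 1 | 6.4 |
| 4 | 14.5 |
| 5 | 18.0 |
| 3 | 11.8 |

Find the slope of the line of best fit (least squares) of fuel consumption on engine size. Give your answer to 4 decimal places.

2.8300

n = 5, Σx = 15, Σy = 60.1, Σxy = 208.6, Σx² = 55
Sxx = Σx² − (Σx)²/n = 55 − 45 = 10
Sxy = Σxy − (Σx)(Σy)/n = 208.6 − 180.3 = 28.3
b = Sxy/Sxx = 28.3/10 = 2.83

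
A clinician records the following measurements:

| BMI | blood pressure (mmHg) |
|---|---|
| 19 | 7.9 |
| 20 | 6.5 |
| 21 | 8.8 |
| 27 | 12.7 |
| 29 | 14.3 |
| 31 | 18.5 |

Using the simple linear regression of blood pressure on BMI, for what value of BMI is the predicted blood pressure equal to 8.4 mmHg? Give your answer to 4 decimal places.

20.9459

n = 6, Σx = 147, Σy = 68.7, Σxy = 1796, Σx² = 3733
Sxx = Σx² − (Σx)²/n = 3733 − 3601.5 = 131.5
Sxy = Σxy − (Σx)(Σy)/n = 1796 − 1683.15 = 112.85
b = Sxy/Sxx = 112.85/131.5 = 0.858175
a = ȳ − b·x̄ = 11.45 − 0.858175·24.5 = -9.575285
Set a + b·x = 8.4: x = (8.4 − (-9.575285)) / 0.858175 = 20.945946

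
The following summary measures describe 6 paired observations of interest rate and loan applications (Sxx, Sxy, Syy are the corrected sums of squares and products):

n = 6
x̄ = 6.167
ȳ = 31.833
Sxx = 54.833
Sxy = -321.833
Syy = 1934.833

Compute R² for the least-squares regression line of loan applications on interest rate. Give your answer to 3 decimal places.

R² = Sxy²/(Sxx·Syy) = (-321.833)²/(54.833·1934.833) = 0.976283

0.976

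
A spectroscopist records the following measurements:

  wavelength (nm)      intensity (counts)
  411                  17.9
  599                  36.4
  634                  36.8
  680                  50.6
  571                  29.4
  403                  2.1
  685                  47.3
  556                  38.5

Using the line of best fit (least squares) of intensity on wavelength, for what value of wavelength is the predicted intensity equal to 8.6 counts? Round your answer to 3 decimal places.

n = 8, Σx = 4539, Σy = 259, Σxy = 158339.9, Σx² = 2658889
Sxx = Σx² − (Σx)²/n = 2658889 − 2575315.125 = 83573.875
Sxy = Σxy − (Σx)(Σy)/n = 158339.9 − 146950.125 = 11389.775
b = Sxy/Sxx = 11389.775/83573.875 = 0.136284
a = ȳ − b·x̄ = 32.375 − 0.136284·567.375 = -44.949087
Set a + b·x = 8.6: x = (8.6 − (-44.949087)) / 0.136284 = 392.923013

392.923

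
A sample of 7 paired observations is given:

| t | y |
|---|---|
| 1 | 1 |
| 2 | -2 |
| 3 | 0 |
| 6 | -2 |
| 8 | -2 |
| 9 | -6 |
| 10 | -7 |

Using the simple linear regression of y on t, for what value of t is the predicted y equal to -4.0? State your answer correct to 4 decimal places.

7.6005

n = 7, Σx = 39, Σy = -18, Σxy = -155, Σx² = 295
Sxx = Σx² − (Σx)²/n = 295 − 217.285714 = 77.714286
Sxy = Σxy − (Σx)(Σy)/n = -155 − (-100.285714) = -54.714286
b = Sxy/Sxx = -54.714286/77.714286 = -0.704044
a = ȳ − b·x̄ = -2.571429 − (-0.704044)·5.571429 = 1.351103
Set a + b·x = -4.0: x = (-4.0 − 1.351103) / (-0.704044) = 7.600522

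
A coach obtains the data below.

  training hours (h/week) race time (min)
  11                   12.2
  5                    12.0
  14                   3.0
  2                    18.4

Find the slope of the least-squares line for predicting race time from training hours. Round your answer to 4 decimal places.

-1.0200

n = 4, Σx = 32, Σy = 45.6, Σxy = 273, Σx² = 346
Sxx = Σx² − (Σx)²/n = 346 − 256 = 90
Sxy = Σxy − (Σx)(Σy)/n = 273 − 364.8 = -91.8
b = Sxy/Sxx = -91.8/90 = -1.02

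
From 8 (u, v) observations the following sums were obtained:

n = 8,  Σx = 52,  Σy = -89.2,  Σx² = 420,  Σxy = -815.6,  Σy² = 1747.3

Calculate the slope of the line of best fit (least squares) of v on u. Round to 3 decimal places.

-2.876

Sxx = Σx² − (Σx)²/n = 420 − 338 = 82
Sxy = Σxy − (Σx)(Σy)/n = -815.6 − (-579.8) = -235.8
b = Sxy/Sxx = -235.8/82 = -2.875610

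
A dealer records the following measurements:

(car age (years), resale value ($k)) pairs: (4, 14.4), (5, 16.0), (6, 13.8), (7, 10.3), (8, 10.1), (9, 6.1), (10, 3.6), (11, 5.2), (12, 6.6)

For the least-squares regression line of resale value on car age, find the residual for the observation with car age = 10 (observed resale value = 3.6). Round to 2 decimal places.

-3.03

n = 9, Σx = 72, Σy = 86.1, Σxy = 600.6, Σx² = 636
Sxx = Σx² − (Σx)²/n = 636 − 576 = 60
Sxy = Σxy − (Σx)(Σy)/n = 600.6 − 688.8 = -88.2
b = Sxy/Sxx = -88.2/60 = -1.47
a = ȳ − b·x̄ = 9.566667 − (-1.47)·8 = 21.326667
ŷ(10) = 21.326667 + (-1.47)·10 = 6.626667
residual = y − ŷ = 3.6 − 6.626667 = -3.026667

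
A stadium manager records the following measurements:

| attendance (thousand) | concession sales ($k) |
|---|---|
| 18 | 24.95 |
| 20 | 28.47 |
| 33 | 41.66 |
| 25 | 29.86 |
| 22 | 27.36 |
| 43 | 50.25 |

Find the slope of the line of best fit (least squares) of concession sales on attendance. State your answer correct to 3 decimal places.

1.037

n = 6, Σx = 161, Σy = 202.55, Σxy = 5902.45, Σx² = 4771
Sxx = Σx² − (Σx)²/n = 4771 − 4320.166667 = 450.833333
Sxy = Σxy − (Σx)(Σy)/n = 5902.45 − 5435.091667 = 467.358333
b = Sxy/Sxx = 467.358333/450.833333 = 1.036654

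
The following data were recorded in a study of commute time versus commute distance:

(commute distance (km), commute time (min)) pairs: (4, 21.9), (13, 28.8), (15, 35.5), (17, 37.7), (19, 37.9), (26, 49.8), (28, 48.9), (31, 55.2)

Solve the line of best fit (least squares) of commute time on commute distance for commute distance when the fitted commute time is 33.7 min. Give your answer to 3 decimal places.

14.511

n = 8, Σx = 153, Σy = 315.7, Σxy = 6730.7, Σx² = 3481
Sxx = Σx² − (Σx)²/n = 3481 − 2926.125 = 554.875
Sxy = Σxy − (Σx)(Σy)/n = 6730.7 − 6037.7625 = 692.9375
b = Sxy/Sxx = 692.9375/554.875 = 1.248817
a = ȳ − b·x̄ = 39.4625 − 1.248817·19.125 = 15.578869
Set a + b·x = 33.7: x = (33.7 − 15.578869) / 1.248817 = 14.510634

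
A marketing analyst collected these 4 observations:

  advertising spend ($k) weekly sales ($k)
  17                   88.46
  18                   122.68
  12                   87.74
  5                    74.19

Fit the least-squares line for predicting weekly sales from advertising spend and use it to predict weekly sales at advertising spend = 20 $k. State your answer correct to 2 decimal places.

112.15

n = 4, Σx = 52, Σy = 373.07, Σxy = 5135.89, Σx² = 782
Sxx = Σx² − (Σx)²/n = 782 − 676 = 106
Sxy = Σxy − (Σx)(Σy)/n = 5135.89 − 4849.91 = 285.98
b = Sxy/Sxx = 285.98/106 = 2.697925
a = ȳ − b·x̄ = 93.2675 − 2.697925·13 = 58.194481
ŷ(20) = a + b·20 = 58.194481 + 2.697925·20 = 112.152972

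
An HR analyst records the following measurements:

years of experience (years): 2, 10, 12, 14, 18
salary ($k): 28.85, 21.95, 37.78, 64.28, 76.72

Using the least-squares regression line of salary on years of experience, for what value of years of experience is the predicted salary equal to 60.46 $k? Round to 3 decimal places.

n = 5, Σx = 56, Σy = 229.58, Σxy = 3011.44, Σx² = 768
Sxx = Σx² − (Σx)²/n = 768 − 627.2 = 140.8
Sxy = Σxy − (Σx)(Σy)/n = 3011.44 − 2571.296 = 440.144
b = Sxy/Sxx = 440.144/140.8 = 3.126023
a = ȳ − b·x̄ = 45.916 − 3.126023·11.2 = 10.904545
Set a + b·x = 60.46: x = (60.46 − 10.904545) / 3.126023 = 15.852557

15.853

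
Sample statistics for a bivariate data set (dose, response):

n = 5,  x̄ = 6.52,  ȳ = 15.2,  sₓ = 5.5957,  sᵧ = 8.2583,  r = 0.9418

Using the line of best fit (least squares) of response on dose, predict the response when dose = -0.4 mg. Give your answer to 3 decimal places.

b = r · sᵧ/sₓ = 0.9418 · 8.2583/5.5957 = 1.389936
a = ȳ − b·x̄ = 15.2 − 1.389936·6.52 = 6.137615
ŷ(-0.4) = a + b·-0.4 = 6.137615 + 1.389936·(-0.4) = 5.581640

5.582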